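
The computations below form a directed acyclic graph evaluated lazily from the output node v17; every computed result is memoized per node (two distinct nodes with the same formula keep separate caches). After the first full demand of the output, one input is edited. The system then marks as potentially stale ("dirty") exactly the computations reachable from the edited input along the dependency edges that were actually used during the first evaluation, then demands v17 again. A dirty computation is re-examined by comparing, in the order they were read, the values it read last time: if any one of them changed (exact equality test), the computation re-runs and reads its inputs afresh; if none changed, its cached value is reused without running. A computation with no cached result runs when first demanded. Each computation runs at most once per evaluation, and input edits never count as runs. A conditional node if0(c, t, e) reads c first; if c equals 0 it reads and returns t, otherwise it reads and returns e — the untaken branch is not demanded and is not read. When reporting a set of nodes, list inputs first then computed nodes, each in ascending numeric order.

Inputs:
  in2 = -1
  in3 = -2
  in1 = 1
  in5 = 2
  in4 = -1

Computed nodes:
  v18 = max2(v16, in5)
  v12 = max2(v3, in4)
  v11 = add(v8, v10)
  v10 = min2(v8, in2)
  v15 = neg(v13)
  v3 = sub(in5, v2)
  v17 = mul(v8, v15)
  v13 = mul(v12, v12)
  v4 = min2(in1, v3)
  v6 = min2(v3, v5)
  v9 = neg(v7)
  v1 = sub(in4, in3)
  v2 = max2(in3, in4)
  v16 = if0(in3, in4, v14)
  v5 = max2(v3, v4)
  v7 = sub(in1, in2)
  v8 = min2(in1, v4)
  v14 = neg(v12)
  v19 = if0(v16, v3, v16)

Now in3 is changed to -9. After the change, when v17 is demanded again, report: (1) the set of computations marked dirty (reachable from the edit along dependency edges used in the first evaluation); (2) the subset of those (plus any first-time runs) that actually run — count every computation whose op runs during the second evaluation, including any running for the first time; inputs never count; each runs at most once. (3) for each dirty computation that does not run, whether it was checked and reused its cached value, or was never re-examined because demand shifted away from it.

The edit dirties: v2, v3, v4, v8, v12, v13, v15, v17.
1 computations run: v2.
Cache hits after checking: v3, v4, v8, v12, v13, v15, v17.
Note the absorption at v2: it re-runs yet its value is the same, leaving the output's value untouched.

First demand of the output computes:
  v2 = max2(-2, -1) = -1
  v3 = sub(2, -1) = 3
  v4 = min2(1, 3) = 1
  v8 = min2(1, 1) = 1
  v12 = max2(3, -1) = 3
  v13 = mul(3, 3) = 9
  v15 = neg(9) = -9
  v17 = mul(1, -9) = -9

After the edit, cleaning proceeds:
  v2: a read changed (in3 -2->-9) — executes, giving -1 — identical to its old value.
  v3: dirty, but its reads are unchanged (in5 unchanged, v2 unchanged); cached 3 stands.
  v4: dirty, but its reads are unchanged (in1 unchanged, v3 unchanged); cached 1 stands.
  v8: dirty, but its reads are unchanged (in1 unchanged, v4 unchanged); cached 1 stands.
  v12: dirty, but its reads are unchanged (v3 unchanged, in4 unchanged); cached 3 stands.
  v13: dirty, but its reads are unchanged (v12 unchanged, v12 unchanged); cached 9 stands.
  v15: dirty, but its reads are unchanged (v13 unchanged); cached -9 stands.
  v17: dirty, but its reads are unchanged (v8 unchanged, v15 unchanged); cached -9 stands.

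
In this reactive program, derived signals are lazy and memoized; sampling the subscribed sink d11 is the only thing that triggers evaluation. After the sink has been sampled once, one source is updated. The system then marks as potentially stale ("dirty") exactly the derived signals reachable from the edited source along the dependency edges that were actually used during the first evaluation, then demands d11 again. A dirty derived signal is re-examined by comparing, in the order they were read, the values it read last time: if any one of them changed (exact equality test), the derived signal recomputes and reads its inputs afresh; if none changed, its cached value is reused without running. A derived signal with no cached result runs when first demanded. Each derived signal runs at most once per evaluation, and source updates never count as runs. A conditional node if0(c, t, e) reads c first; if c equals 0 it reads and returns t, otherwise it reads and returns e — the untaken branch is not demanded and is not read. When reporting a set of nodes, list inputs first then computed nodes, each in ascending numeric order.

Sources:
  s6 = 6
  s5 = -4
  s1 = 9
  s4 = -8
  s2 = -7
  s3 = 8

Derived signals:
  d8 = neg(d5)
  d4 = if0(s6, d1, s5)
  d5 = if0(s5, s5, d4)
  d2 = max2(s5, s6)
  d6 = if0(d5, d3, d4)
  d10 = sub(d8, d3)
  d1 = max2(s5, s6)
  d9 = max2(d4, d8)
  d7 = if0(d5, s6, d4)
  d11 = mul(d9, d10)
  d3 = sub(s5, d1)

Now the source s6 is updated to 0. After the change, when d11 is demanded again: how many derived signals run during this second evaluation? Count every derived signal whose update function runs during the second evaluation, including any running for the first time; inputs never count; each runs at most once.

8 derived signals run: d1, d3, d4, d5, d8, d9, d10, d11.

First demand of the output computes:
  d1 = max2(-4, 6) = 6
  d3 = sub(-4, 6) = -10
  d4 = if0(s6=6 -> else branch s5) = -4
  d5 = if0(s5=-4 -> else branch d4) = -4
  d8 = neg(-4) = 4
  d9 = max2(-4, 4) = 4
  d10 = sub(4, -10) = 14
  d11 = mul(4, 14) = 56

After the edit, cleaning proceeds:
  d1: a read changed (s6 6->0) — executes, giving 0.
  d3: a read changed (d1 6->0) — executes, giving -4.
  d4: a read changed (s6 6->0) — executes, giving 0.
  d5: a read changed (d4 -4->0) — executes, giving 0.
  d8: a read changed (d5 -4->0) — executes, giving 0.
  d9: a read changed (d4 -4->0; d8 4->0) — executes, giving 0.
  d10: a read changed (d8 4->0; d3 -10->-4) — executes, giving 4.
  d11: a read changed (d9 4->0; d10 14->4) — executes, giving 0.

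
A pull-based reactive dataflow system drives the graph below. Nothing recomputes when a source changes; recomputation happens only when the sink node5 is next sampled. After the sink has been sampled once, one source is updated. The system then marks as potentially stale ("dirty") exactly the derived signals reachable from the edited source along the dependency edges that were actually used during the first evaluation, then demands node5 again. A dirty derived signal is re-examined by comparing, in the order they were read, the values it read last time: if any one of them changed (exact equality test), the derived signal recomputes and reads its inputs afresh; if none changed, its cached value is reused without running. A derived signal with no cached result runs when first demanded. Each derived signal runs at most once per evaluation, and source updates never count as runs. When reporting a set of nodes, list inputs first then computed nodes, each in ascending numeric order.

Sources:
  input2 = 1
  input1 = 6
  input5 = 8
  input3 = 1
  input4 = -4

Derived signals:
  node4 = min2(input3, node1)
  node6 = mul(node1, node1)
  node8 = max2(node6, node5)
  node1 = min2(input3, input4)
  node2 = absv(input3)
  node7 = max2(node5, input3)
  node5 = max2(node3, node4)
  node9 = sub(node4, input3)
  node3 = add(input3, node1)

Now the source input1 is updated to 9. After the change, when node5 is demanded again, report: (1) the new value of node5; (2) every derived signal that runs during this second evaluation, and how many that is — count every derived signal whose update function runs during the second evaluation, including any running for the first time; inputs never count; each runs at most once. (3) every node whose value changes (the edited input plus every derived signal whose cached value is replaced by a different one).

First evaluation (everything demanded from the output):
  node1 = min2(1, -4) = -4
  node3 = add(1, -4) = -3
  node4 = min2(1, -4) = -4
  node5 = max2(-3, -4) = -3

Propagation after the edit:
  input1 feeds no computation that the output demands — nothing is marked dirty and nothing runs.

Key observation: input1 is never demanded by the output, so the edit triggers no recomputation at all.

New value of node5: -3.
Derived signals that run: none — 0 in total.
Values that change: input1.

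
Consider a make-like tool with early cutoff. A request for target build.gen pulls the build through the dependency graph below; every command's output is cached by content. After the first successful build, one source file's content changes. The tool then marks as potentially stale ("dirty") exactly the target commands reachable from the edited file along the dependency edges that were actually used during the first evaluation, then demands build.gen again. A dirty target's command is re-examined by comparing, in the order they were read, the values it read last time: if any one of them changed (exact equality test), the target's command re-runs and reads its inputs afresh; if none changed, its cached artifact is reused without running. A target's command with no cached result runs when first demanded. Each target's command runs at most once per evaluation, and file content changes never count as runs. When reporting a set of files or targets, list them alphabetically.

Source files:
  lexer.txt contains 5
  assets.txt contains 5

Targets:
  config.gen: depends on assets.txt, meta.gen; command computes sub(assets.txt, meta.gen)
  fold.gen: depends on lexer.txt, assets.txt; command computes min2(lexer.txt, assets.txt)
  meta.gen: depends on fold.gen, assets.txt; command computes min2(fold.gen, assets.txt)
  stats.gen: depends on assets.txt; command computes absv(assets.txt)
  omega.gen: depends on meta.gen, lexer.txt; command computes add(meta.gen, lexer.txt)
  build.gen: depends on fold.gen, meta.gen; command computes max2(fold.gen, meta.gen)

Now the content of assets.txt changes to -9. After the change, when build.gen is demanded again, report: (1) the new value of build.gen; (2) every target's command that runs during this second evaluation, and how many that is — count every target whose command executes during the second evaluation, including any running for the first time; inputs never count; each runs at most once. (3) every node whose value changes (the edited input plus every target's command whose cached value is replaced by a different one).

First demand of the output computes:
  fold.gen = min2(5, 5) = 5
  meta.gen = min2(5, 5) = 5
  build.gen = max2(5, 5) = 5

After the edit, cleaning proceeds:
  fold.gen: a read changed (assets.txt 5->-9) — executes, giving -9.
  meta.gen: a read changed (fold.gen 5->-9; assets.txt 5->-9) — executes, giving -9.
  build.gen: a read changed (fold.gen 5->-9; meta.gen 5->-9) — executes, giving -9.

Demanding build.gen again yields -9.
3 target commands run: build.gen, fold.gen, meta.gen.
The nodes whose values change: assets.txt, build.gen, fold.gen, meta.gen.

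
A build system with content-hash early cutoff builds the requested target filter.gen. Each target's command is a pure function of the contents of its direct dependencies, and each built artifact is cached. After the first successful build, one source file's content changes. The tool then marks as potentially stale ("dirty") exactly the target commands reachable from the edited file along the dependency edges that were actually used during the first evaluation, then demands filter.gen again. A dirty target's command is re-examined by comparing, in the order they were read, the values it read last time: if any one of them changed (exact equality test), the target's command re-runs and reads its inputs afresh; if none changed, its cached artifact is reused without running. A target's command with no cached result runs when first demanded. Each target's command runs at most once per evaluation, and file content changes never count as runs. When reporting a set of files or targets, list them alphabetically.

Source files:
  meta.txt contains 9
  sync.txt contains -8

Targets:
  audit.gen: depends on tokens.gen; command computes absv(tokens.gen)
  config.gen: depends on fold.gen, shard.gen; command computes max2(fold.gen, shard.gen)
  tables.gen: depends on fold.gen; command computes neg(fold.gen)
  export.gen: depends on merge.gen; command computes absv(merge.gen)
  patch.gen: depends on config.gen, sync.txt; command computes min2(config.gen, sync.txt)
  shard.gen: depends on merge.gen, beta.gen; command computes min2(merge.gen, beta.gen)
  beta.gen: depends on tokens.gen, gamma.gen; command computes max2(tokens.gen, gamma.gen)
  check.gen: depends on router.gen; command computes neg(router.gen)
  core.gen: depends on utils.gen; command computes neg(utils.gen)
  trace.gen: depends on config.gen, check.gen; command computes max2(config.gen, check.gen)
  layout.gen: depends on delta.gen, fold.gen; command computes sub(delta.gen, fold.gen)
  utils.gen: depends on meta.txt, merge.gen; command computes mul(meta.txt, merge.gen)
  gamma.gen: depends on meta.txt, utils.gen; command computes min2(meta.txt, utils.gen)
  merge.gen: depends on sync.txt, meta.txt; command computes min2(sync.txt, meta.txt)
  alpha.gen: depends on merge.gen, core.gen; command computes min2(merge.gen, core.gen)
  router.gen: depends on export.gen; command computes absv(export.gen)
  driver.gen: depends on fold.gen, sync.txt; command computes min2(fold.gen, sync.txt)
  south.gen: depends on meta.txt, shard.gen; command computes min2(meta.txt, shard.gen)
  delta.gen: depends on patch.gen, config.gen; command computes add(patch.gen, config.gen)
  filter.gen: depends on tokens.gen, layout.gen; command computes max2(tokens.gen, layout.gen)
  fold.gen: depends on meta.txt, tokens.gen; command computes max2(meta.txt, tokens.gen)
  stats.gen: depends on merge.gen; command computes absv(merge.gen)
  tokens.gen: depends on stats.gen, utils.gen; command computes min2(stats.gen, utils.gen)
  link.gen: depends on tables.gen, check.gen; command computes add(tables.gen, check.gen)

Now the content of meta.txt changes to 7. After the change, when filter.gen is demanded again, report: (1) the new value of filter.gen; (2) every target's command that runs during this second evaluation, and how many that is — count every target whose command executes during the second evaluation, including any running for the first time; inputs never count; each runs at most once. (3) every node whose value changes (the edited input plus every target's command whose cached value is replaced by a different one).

First evaluation (everything demanded from the output):
  merge.gen = min2(-8, 9) = -8
  stats.gen = absv(-8) = 8
  utils.gen = mul(9, -8) = -72
  gamma.gen = min2(9, -72) = -72
  tokens.gen = min2(8, -72) = -72
  beta.gen = max2(-72, -72) = -72
  fold.gen = max2(9, -72) = 9
  shard.gen = min2(-8, -72) = -72
  config.gen = max2(9, -72) = 9
  patch.gen = min2(9, -8) = -8
  delta.gen = add(-8, 9) = 1
  layout.gen = sub(1, 9) = -8
  filter.gen = max2(-72, -8) = -8

Propagation after the edit:
  merge.gen: runs — meta.txt 9->7; result -8 (same value as before).
  stats.gen: checked — values it read are unchanged (merge.gen unchanged); reused cached 8 without running.
  utils.gen: runs — meta.txt 9->7; result -56.
  gamma.gen: runs — meta.txt 9->7; utils.gen -72->-56; result -56.
  tokens.gen: runs — utils.gen -72->-56; result -56.
  beta.gen: runs — tokens.gen -72->-56; gamma.gen -72->-56; result -56.
  fold.gen: runs — meta.txt 9->7; tokens.gen -72->-56; result 7.
  shard.gen: runs — beta.gen -72->-56; result -56.
  config.gen: runs — fold.gen 9->7; shard.gen -72->-56; result 7.
  patch.gen: runs — config.gen 9->7; result -8 (same value as before).
  delta.gen: runs — config.gen 9->7; result -1.
  layout.gen: runs — delta.gen 1->-1; fold.gen 9->7; result -8 (same value as before).
  filter.gen: runs — tokens.gen -72->-56; result -8 (same value as before).

Key observation: the cutoff stops propagation at stats.gen — its inputs' values are unchanged, so it reuses its cache.

New value of filter.gen: -8.
Target commands that run: beta.gen, config.gen, delta.gen, filter.gen, fold.gen, gamma.gen, layout.gen, merge.gen, patch.gen, shard.gen, tokens.gen, utils.gen — 12 in total.
Values that change: beta.gen, config.gen, delta.gen, fold.gen, gamma.gen, meta.txt, shard.gen, tokens.gen, utils.gen.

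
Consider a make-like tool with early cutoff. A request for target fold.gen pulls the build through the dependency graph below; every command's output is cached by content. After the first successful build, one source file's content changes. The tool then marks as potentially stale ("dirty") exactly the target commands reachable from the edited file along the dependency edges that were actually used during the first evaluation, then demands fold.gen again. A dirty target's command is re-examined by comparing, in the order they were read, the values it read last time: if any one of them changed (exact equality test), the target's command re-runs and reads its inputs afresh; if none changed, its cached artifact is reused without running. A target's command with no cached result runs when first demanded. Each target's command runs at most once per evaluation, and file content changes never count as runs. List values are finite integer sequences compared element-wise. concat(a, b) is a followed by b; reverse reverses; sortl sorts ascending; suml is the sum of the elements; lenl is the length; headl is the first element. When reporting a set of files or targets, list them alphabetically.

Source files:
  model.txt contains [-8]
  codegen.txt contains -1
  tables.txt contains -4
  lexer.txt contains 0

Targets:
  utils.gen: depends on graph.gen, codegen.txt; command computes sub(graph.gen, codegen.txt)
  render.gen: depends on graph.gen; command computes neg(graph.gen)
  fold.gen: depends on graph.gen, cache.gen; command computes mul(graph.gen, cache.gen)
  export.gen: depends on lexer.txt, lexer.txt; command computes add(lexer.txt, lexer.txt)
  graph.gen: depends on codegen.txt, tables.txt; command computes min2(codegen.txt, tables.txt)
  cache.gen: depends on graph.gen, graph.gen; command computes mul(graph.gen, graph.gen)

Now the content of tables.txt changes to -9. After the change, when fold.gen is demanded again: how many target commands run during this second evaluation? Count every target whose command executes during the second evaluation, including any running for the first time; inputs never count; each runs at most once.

3 target commands run: cache.gen, fold.gen, graph.gen.

First demand of the output computes:
  graph.gen = min2(-1, -4) = -4
  cache.gen = mul(-4, -4) = 16
  fold.gen = mul(-4, 16) = -64

After the edit, cleaning proceeds:
  graph.gen: a read changed (tables.txt -4->-9) — executes, giving -9.
  cache.gen: a read changed (graph.gen -4->-9; graph.gen -4->-9) — executes, giving 81.
  fold.gen: a read changed (graph.gen -4->-9; cache.gen 16->81) — executes, giving -729.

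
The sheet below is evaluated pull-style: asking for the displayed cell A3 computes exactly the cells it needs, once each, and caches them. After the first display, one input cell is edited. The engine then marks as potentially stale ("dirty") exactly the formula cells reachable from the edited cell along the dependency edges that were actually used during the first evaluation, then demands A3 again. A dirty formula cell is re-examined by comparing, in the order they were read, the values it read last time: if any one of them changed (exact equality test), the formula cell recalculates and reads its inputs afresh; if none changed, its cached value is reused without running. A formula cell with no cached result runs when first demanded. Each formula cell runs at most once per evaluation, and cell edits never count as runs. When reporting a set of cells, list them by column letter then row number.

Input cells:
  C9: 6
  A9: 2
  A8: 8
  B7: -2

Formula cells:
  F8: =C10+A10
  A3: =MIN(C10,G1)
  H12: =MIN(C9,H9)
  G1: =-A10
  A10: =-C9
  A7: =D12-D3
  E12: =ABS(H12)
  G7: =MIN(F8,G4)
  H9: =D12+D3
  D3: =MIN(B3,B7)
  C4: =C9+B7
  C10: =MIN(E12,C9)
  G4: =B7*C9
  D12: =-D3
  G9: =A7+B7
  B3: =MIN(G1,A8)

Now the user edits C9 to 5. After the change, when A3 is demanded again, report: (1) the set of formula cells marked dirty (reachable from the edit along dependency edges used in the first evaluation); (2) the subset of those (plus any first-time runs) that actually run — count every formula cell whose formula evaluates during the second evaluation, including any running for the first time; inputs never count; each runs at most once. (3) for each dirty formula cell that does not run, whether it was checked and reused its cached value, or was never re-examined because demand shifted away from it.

First demand of the output computes:
  A10 = -(6) = -6
  G1 = -(-6) = 6
  B3 = MIN(6, 8) = 6
  D3 = MIN(6, -2) = -2
  D12 = -(-2) = 2
  H9 = 2 + -2 = 0
  H12 = MIN(6, 0) = 0
  E12 = ABS(0) = 0
  C10 = MIN(0, 6) = 0
  A3 = MIN(0, 6) = 0

After the edit, cleaning proceeds:
  A10: a read changed (C9 6->5) — executes, giving -5.
  G1: a read changed (A10 -6->-5) — executes, giving 5.
  B3: a read changed (G1 6->5) — executes, giving 5.
  D3: a read changed (B3 6->5) — executes, giving -2 — identical to its old value.
  D12: dirty, but its reads are unchanged (D3 unchanged); cached 2 stands.
  H9: dirty, but its reads are unchanged (D12 unchanged, D3 unchanged); cached 0 stands.
  H12: a read changed (C9 6->5) — executes, giving 0 — identical to its old value.
  E12: dirty, but its reads are unchanged (H12 unchanged); cached 0 stands.
  C10: a read changed (C9 6->5) — executes, giving 0 — identical to its old value.
  A3: a read changed (G1 6->5) — executes, giving 0 — identical to its old value.

Note where the cutoff bites: D12 is checked, finds nothing changed, and keeps its cache.

The edit dirties: A3, A10, B3, C10, D3, D12, E12, G1, H9, H12.
7 formula cells run: A3, A10, B3, C10, D3, G1, H12.
Cache hits after checking: D12, E12, H9.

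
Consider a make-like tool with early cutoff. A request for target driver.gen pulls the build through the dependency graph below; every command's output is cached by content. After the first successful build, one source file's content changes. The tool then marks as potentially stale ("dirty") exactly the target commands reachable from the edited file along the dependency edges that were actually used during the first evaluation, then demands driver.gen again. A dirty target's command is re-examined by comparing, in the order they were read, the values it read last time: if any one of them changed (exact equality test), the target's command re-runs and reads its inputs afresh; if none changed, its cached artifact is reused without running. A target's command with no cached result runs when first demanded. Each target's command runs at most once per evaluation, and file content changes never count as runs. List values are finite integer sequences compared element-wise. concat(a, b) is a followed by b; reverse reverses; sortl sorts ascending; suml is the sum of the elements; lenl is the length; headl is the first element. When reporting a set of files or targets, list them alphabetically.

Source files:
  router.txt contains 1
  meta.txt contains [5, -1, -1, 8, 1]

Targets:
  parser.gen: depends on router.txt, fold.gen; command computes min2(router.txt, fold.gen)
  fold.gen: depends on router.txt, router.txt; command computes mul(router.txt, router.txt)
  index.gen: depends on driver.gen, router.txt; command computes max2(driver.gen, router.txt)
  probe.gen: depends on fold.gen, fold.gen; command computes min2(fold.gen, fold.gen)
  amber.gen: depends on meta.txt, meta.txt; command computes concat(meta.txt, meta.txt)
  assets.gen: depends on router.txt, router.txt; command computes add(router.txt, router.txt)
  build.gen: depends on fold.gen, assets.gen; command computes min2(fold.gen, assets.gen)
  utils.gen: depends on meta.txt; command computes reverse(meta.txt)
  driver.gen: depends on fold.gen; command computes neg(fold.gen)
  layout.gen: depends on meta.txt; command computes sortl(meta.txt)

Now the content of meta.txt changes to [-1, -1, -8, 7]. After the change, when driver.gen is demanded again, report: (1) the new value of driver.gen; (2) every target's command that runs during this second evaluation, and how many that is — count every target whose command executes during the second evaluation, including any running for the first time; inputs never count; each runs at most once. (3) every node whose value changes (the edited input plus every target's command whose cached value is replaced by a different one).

Demanding driver.gen again yields -1.
0 target commands run: none.
The nodes whose values change: meta.txt.
Note the shortcut — meta.txt feeds only undemanded nodes, so no recomputation happens.

First demand of the output computes:
  fold.gen = mul(1, 1) = 1
  driver.gen = neg(1) = -1

After the edit, cleaning proceeds:
  meta.txt only reaches undemanded nodes; the second demand re-runs nothing.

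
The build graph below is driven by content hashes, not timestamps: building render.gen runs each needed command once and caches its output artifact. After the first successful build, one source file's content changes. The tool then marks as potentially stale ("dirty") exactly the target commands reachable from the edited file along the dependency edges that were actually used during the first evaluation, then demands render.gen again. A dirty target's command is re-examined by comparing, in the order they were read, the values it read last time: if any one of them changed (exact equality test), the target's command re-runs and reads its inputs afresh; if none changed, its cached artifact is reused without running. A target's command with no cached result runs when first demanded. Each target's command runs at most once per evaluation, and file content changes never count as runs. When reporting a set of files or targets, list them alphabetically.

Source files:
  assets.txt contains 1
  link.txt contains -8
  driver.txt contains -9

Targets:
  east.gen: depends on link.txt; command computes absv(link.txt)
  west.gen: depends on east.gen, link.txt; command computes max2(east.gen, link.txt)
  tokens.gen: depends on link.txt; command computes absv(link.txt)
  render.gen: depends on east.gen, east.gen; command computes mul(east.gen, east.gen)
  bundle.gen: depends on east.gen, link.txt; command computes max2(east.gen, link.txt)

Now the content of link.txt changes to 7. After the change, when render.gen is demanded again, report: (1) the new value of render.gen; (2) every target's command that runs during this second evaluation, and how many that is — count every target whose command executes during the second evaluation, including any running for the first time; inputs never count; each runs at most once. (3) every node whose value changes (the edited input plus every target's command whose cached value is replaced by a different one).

Initial pass — values computed on the first demand:
  east.gen = absv(-8) = 8
  render.gen = mul(8, 8) = 64

Second demand — change propagation:
  east.gen: re-runs because link.txt -8->7; new result 7.
  render.gen: re-runs because east.gen 8->7; east.gen 8->7; new result 49.

render.gen now evaluates to 49.
Run set: east.gen, render.gen (2 run).
Changed values: east.gen, link.txt, render.gen.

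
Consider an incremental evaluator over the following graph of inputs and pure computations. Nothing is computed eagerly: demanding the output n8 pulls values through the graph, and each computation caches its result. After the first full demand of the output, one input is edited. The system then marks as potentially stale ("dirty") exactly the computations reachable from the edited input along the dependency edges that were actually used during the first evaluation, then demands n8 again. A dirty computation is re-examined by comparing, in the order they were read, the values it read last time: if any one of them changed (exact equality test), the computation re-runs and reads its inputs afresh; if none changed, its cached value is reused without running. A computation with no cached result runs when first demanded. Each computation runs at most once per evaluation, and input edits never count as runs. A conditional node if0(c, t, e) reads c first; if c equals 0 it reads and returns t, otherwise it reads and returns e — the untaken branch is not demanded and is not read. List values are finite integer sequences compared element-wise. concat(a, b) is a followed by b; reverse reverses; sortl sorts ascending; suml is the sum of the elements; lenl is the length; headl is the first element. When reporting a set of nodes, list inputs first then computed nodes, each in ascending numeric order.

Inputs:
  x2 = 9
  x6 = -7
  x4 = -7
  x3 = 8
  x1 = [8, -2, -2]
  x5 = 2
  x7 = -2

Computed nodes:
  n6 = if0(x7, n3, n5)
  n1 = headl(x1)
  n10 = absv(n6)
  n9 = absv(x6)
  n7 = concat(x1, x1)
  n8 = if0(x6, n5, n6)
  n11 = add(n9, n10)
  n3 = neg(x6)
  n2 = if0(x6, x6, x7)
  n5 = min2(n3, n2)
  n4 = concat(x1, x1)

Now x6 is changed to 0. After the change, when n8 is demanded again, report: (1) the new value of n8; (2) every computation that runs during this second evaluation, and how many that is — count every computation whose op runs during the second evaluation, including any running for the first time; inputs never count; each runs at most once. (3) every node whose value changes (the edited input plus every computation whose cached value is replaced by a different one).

n8 now evaluates to 0.
Run set: n2, n3, n5, n8 (4 run).
Changed values: x6, n2, n3, n5, n8.
The important point: the flipped condition redirects demand; n6 is left stale, never re-checked.

Initial pass — values computed on the first demand:
  n2 = if0(x6=-7 -> else branch x7) = -2
  n3 = neg(-7) = 7
  n5 = min2(7, -2) = -2
  n6 = if0(x7=-2 -> else branch n5) = -2
  n8 = if0(x6=-7 -> else branch n6) = -2

Second demand — change propagation:
  n2: re-runs because x6 -7->0; new result 0.
  n3: re-runs because x6 -7->0; new result 0.
  n5: re-runs because n3 7->0; n2 -2->0; new result 0.
  n6: dirty yet unreached — the second evaluation never asks for it.
  n8: re-runs because x6 -7->0; new result 0.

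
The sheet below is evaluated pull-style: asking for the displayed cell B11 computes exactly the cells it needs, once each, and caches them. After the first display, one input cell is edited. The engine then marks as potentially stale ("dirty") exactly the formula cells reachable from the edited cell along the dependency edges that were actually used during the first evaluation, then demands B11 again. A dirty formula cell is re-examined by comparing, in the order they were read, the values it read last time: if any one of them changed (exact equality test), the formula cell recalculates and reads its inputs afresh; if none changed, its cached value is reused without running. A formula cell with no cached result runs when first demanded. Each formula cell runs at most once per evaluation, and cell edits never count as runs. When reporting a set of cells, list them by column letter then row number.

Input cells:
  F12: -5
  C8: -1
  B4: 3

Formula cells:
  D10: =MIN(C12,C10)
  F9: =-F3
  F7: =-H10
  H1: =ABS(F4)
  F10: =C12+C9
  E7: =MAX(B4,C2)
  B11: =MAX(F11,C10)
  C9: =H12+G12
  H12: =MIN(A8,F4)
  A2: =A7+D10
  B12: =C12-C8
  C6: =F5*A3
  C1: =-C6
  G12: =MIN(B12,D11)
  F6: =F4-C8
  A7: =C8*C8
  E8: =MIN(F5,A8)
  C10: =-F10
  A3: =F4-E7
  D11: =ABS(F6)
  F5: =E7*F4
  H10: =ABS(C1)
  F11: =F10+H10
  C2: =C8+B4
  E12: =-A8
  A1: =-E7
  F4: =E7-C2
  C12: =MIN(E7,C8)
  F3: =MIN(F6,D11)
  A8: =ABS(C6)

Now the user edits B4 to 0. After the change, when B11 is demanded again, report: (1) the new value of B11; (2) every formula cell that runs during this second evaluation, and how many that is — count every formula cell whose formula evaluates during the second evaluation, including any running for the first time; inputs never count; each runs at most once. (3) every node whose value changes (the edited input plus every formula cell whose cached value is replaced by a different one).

First demand of the output computes:
  C2 = -1 + 3 = 2
  E7 = MAX(3, 2) = 3
  C12 = MIN(3, -1) = -1
  B12 = -1 - -1 = 0
  F4 = 3 - 2 = 1
  A3 = 1 - 3 = -2
  F5 = 3 * 1 = 3
  C6 = 3 * -2 = -6
  A8 = ABS(-6) = 6
  C1 = -(-6) = 6
  F6 = 1 - -1 = 2
  D11 = ABS(2) = 2
  G12 = MIN(0, 2) = 0
  H10 = ABS(6) = 6
  H12 = MIN(6, 1) = 1
  C9 = 1 + 0 = 1
  F10 = -1 + 1 = 0
  C10 = -(0) = 0
  F11 = 0 + 6 = 6
  B11 = MAX(6, 0) = 6

After the edit, cleaning proceeds:
  C2: a read changed (B4 3->0) — executes, giving -1.
  E7: a read changed (B4 3->0; C2 2->-1) — executes, giving 0.
  C12: a read changed (E7 3->0) — executes, giving -1 — identical to its old value.
  B12: dirty, but its reads are unchanged (C12 unchanged, C8 unchanged); cached 0 stands.
  F4: a read changed (E7 3->0; C2 2->-1) — executes, giving 1 — identical to its old value.
  A3: a read changed (E7 3->0) — executes, giving 1.
  F5: a read changed (E7 3->0) — executes, giving 0.
  C6: a read changed (F5 3->0; A3 -2->1) — executes, giving 0.
  A8: a read changed (C6 -6->0) — executes, giving 0.
  C1: a read changed (C6 -6->0) — executes, giving 0.
  F6: dirty, but its reads are unchanged (F4 unchanged, C8 unchanged); cached 2 stands.
  D11: dirty, but its reads are unchanged (F6 unchanged); cached 2 stands.
  G12: dirty, but its reads are unchanged (B12 unchanged, D11 unchanged); cached 0 stands.
  H10: a read changed (C1 6->0) — executes, giving 0.
  H12: a read changed (A8 6->0) — executes, giving 0.
  C9: a read changed (H12 1->0) — executes, giving 0.
  F10: a read changed (C9 1->0) — executes, giving -1.
  C10: a read changed (F10 0->-1) — executes, giving 1.
  F11: a read changed (F10 0->-1; H10 6->0) — executes, giving -1.
  B11: a read changed (F11 6->-1; C10 0->1) — executes, giving 1.

Note where the cutoff bites: F6 is checked, finds nothing changed, and keeps its cache.

Demanding B11 again yields 1.
16 formula cells run: A3, A8, B11, C1, C2, C6, C9, C10, C12, E7, F4, F5, F10, F11, H10, H12.
The nodes whose values change: A3, A8, B4, B11, C1, C2, C6, C9, C10, E7, F5, F10, F11, H10, H12.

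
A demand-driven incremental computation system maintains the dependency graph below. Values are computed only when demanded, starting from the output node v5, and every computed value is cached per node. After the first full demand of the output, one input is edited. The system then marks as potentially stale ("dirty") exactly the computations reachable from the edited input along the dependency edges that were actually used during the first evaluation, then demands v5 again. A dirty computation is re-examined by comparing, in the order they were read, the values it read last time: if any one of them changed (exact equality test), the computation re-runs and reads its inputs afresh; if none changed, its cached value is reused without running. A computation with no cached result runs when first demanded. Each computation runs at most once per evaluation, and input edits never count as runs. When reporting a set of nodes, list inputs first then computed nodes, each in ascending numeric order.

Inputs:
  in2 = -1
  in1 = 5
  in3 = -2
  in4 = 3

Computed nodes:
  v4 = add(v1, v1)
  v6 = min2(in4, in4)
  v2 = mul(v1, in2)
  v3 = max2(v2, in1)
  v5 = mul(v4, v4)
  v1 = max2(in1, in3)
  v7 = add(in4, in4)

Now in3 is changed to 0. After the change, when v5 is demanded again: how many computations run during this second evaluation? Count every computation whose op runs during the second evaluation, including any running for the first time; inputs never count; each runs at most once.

Computations that run: v1 — 1 in total.
Key observation: the change is absorbed at v1 — it re-runs but produces the same value, and the output's value is unchanged.

First evaluation (everything demanded from the output):
  v1 = max2(5, -2) = 5
  v4 = add(5, 5) = 10
  v5 = mul(10, 10) = 100

Propagation after the edit:
  v1: runs — in3 -2->0; result 5 (same value as before).
  v4: checked — values it read are unchanged (v1 unchanged, v1 unchanged); reused cached 10 without running.
  v5: checked — values it read are unchanged (v4 unchanged, v4 unchanged); reused cached 100 without running.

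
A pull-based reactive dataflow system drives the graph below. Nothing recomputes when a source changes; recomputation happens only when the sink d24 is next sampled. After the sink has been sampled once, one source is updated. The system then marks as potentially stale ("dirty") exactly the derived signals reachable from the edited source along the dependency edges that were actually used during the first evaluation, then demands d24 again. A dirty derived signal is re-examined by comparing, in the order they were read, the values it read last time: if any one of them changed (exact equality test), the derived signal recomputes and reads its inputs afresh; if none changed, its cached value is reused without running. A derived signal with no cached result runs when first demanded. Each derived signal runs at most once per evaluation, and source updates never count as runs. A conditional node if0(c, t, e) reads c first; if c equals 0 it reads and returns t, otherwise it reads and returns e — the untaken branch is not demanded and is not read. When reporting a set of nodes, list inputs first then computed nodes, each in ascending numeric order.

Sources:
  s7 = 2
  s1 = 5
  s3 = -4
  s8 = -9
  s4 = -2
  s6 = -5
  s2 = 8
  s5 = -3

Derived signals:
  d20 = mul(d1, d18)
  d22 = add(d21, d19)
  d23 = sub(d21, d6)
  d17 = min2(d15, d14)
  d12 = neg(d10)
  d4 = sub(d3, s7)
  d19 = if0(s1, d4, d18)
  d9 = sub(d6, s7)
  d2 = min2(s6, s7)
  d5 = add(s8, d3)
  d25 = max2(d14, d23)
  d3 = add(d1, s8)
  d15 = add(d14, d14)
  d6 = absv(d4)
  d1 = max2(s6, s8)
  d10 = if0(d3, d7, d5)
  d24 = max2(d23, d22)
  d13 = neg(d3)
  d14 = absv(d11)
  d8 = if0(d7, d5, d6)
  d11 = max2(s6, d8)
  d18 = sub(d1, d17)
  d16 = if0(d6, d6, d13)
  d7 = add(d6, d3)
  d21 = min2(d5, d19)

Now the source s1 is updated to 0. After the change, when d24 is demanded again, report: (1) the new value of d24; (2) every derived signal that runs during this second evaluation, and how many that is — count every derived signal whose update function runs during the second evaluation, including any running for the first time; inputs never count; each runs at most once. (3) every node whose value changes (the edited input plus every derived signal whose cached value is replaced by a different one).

New value of d24: -39.
Derived signals that run: d19, d21, d22, d24 — 4 in total.
Values that change: s1, d19, d22.
Key observation: the cutoff stops propagation at d23 — its inputs' values are unchanged, so it reuses its cache.

First evaluation (everything demanded from the output):
  d1 = max2(-5, -9) = -5
  d3 = add(-5, -9) = -14
  d4 = sub(-14, 2) = -16
  d5 = add(-9, -14) = -23
  d6 = absv(-16) = 16
  d7 = add(16, -14) = 2
  d8 = if0(d7=2 -> else branch d6) = 16
  d11 = max2(-5, 16) = 16
  d14 = absv(16) = 16
  d15 = add(16, 16) = 32
  d17 = min2(32, 16) = 16
  d18 = sub(-5, 16) = -21
  d19 = if0(s1=5 -> else branch d18) = -21
  d21 = min2(-23, -21) = -23
  d22 = add(-23, -21) = -44
  d23 = sub(-23, 16) = -39
  d24 = max2(-39, -44) = -39

Propagation after the edit:
  d19: runs — s1 5->0; result -16.
  d21: runs — d19 -21->-16; result -23 (same value as before).
  d22: runs — d19 -21->-16; result -39.
  d23: checked — values it read are unchanged (d21 unchanged, d6 unchanged); reused cached -39 without running.
  d24: runs — d22 -44->-39; result -39 (same value as before).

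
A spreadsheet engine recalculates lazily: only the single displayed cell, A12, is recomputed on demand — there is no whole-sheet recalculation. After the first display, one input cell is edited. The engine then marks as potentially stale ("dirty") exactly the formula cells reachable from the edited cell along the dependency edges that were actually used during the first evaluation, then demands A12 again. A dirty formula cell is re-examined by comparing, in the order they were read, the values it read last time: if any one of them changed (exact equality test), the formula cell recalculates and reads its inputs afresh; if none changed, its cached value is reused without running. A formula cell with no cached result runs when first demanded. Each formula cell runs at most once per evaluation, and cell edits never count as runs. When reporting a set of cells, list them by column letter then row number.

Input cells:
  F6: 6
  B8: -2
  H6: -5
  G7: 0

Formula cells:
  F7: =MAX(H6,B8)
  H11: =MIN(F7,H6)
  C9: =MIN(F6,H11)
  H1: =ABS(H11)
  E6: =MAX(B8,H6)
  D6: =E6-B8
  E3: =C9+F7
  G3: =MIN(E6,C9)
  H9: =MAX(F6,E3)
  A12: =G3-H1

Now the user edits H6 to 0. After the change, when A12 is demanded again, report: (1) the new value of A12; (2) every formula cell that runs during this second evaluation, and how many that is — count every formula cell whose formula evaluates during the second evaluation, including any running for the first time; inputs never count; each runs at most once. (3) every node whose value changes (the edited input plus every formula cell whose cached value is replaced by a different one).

New value of A12: 0.
Formula cells that run: A12, C9, E6, F7, G3, H1, H11 — 7 in total.
Values that change: A12, C9, E6, F7, G3, H1, H6, H11.

First evaluation (everything demanded from the output):
  E6 = MAX(-2, -5) = -2
  F7 = MAX(-5, -2) = -2
  H11 = MIN(-2, -5) = -5
  C9 = MIN(6, -5) = -5
  G3 = MIN(-2, -5) = -5
  H1 = ABS(-5) = 5
  A12 = -5 - 5 = -10

Propagation after the edit:
  E6: runs — H6 -5->0; result 0.
  F7: runs — H6 -5->0; result 0.
  H11: runs — F7 -2->0; H6 -5->0; result 0.
  C9: runs — H11 -5->0; result 0.
  G3: runs — E6 -2->0; C9 -5->0; result 0.
  H1: runs — H11 -5->0; result 0.
  A12: runs — G3 -5->0; H1 5->0; result 0.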